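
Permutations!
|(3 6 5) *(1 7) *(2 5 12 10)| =|(1 7)(2 5 3 6 12 10)| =6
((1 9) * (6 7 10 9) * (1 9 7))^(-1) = ((1 6)(7 10))^(-1) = (1 6)(7 10)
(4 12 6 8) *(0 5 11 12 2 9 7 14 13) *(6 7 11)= (0 5 6 8 4 2 9 11 12 7 14 13)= [5, 1, 9, 3, 2, 6, 8, 14, 4, 11, 10, 12, 7, 0, 13]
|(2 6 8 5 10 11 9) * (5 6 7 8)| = |(2 7 8 6 5 10 11 9)| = 8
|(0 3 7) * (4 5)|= |(0 3 7)(4 5)|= 6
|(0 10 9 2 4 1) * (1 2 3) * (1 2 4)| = 6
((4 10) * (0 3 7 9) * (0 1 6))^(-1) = ((0 3 7 9 1 6)(4 10))^(-1) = (0 6 1 9 7 3)(4 10)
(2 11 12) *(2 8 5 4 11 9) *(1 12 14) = [0, 12, 9, 3, 11, 4, 6, 7, 5, 2, 10, 14, 8, 13, 1] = (1 12 8 5 4 11 14)(2 9)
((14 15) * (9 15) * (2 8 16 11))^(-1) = (2 11 16 8)(9 14 15)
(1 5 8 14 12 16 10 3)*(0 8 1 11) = (0 8 14 12 16 10 3 11)(1 5) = [8, 5, 2, 11, 4, 1, 6, 7, 14, 9, 3, 0, 16, 13, 12, 15, 10]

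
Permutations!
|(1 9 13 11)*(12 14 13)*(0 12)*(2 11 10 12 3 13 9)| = 21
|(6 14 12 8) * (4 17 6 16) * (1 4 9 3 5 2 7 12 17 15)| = |(1 4 15)(2 7 12 8 16 9 3 5)(6 14 17)| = 24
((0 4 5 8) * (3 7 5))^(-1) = (0 8 5 7 3 4)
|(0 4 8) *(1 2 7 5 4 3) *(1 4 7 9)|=|(0 3 4 8)(1 2 9)(5 7)|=12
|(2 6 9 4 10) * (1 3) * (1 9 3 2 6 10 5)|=|(1 2 10 6 3 9 4 5)|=8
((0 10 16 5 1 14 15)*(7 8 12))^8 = (0 10 16 5 1 14 15)(7 12 8)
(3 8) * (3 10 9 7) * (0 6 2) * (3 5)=(0 6 2)(3 8 10 9 7 5)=[6, 1, 0, 8, 4, 3, 2, 5, 10, 7, 9]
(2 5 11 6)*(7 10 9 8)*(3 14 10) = (2 5 11 6)(3 14 10 9 8 7) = [0, 1, 5, 14, 4, 11, 2, 3, 7, 8, 9, 6, 12, 13, 10]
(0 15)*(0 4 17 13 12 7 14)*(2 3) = (0 15 4 17 13 12 7 14)(2 3) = [15, 1, 3, 2, 17, 5, 6, 14, 8, 9, 10, 11, 7, 12, 0, 4, 16, 13]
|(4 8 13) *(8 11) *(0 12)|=|(0 12)(4 11 8 13)|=4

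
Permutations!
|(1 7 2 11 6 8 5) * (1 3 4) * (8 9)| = 10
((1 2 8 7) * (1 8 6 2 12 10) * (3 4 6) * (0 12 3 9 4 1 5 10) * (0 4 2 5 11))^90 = (0 11 10 5 6 4 12) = ((0 12 4 6 5 10 11)(1 3)(2 9)(7 8))^90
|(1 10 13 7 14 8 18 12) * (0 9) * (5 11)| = 8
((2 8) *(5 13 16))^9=((2 8)(5 13 16))^9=(16)(2 8)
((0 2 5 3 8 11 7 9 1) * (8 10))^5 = ((0 2 5 3 10 8 11 7 9 1))^5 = (0 8)(1 10)(2 11)(3 9)(5 7)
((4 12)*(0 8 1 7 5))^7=((0 8 1 7 5)(4 12))^7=(0 1 5 8 7)(4 12)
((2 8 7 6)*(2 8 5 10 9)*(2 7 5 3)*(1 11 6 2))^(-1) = ((1 11 6 8 5 10 9 7 2 3))^(-1) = (1 3 2 7 9 10 5 8 6 11)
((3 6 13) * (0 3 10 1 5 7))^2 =((0 3 6 13 10 1 5 7))^2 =(0 6 10 5)(1 7 3 13)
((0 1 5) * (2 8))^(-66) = ((0 1 5)(2 8))^(-66) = (8)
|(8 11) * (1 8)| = 3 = |(1 8 11)|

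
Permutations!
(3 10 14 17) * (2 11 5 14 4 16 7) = (2 11 5 14 17 3 10 4 16 7) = [0, 1, 11, 10, 16, 14, 6, 2, 8, 9, 4, 5, 12, 13, 17, 15, 7, 3]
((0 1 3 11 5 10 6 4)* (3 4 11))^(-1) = ((0 1 4)(5 10 6 11))^(-1) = (0 4 1)(5 11 6 10)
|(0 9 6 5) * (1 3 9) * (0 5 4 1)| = 5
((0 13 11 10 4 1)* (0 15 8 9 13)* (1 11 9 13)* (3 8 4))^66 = (1 11 8)(3 9 4)(10 13 15)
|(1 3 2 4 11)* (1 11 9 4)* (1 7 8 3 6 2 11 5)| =8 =|(1 6 2 7 8 3 11 5)(4 9)|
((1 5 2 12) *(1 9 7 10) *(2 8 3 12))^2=(1 8 12 7)(3 9 10 5)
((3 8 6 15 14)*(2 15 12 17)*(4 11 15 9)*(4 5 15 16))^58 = (2 12 8 14 5)(3 15 9 17 6)(4 11 16)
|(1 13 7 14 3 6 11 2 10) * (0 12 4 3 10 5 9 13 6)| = 20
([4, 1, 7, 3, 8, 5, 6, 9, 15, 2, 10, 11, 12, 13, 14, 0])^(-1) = [15, 1, 9, 3, 0, 5, 6, 2, 4, 7, 10, 11, 12, 13, 14, 8]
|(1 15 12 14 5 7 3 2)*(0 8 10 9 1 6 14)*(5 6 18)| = 70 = |(0 8 10 9 1 15 12)(2 18 5 7 3)(6 14)|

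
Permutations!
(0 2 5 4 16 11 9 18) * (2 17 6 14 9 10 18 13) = (0 17 6 14 9 13 2 5 4 16 11 10 18) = [17, 1, 5, 3, 16, 4, 14, 7, 8, 13, 18, 10, 12, 2, 9, 15, 11, 6, 0]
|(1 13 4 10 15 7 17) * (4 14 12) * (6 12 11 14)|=|(1 13 6 12 4 10 15 7 17)(11 14)|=18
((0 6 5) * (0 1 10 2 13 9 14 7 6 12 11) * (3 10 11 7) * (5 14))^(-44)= (0 13 6 1 10 12 9 14 11 2 7 5 3)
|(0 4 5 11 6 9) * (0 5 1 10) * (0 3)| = |(0 4 1 10 3)(5 11 6 9)| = 20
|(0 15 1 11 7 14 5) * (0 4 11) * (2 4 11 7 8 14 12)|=|(0 15 1)(2 4 7 12)(5 11 8 14)|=12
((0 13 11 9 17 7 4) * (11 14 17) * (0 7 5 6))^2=(0 14 5)(6 13 17)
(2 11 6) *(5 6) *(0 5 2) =(0 5 6)(2 11) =[5, 1, 11, 3, 4, 6, 0, 7, 8, 9, 10, 2]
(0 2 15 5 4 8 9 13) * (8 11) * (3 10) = [2, 1, 15, 10, 11, 4, 6, 7, 9, 13, 3, 8, 12, 0, 14, 5] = (0 2 15 5 4 11 8 9 13)(3 10)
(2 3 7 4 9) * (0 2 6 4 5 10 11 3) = (0 2)(3 7 5 10 11)(4 9 6) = [2, 1, 0, 7, 9, 10, 4, 5, 8, 6, 11, 3]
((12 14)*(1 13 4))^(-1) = (1 4 13)(12 14)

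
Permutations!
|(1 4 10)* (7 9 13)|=3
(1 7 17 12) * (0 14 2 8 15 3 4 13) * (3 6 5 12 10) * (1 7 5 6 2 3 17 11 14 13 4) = (0 13)(1 5 12 7 11 14 3)(2 8 15)(10 17) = [13, 5, 8, 1, 4, 12, 6, 11, 15, 9, 17, 14, 7, 0, 3, 2, 16, 10]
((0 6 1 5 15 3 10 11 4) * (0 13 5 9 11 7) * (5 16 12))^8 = (0 12 1 15 11 10 13)(3 4 7 16 6 5 9) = ((0 6 1 9 11 4 13 16 12 5 15 3 10 7))^8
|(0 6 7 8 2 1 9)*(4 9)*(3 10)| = 8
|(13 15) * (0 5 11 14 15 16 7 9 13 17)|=|(0 5 11 14 15 17)(7 9 13 16)|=12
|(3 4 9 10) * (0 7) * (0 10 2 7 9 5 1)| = 9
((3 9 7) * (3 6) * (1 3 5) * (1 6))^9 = (1 3 9 7)(5 6)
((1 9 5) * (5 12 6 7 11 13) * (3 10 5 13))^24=(13)(1 3 6)(5 11 12)(7 9 10)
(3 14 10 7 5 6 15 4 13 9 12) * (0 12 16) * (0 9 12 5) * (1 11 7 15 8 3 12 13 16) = (0 5 6 8 3 14 10 15 4 16 9 1 11 7) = [5, 11, 2, 14, 16, 6, 8, 0, 3, 1, 15, 7, 12, 13, 10, 4, 9]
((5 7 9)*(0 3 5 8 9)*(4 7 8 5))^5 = ((0 3 4 7)(5 8 9))^5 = (0 3 4 7)(5 9 8)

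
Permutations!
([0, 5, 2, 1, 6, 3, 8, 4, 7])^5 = [0, 3, 2, 5, 6, 1, 8, 4, 7]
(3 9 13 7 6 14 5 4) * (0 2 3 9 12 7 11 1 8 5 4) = (0 2 3 12 7 6 14 4 9 13 11 1 8 5) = [2, 8, 3, 12, 9, 0, 14, 6, 5, 13, 10, 1, 7, 11, 4]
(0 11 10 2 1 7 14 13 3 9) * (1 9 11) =(0 1 7 14 13 3 11 10 2 9) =[1, 7, 9, 11, 4, 5, 6, 14, 8, 0, 2, 10, 12, 3, 13]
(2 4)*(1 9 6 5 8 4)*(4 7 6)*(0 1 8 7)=(0 1 9 4 2 8)(5 7 6)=[1, 9, 8, 3, 2, 7, 5, 6, 0, 4]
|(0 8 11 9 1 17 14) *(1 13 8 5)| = 20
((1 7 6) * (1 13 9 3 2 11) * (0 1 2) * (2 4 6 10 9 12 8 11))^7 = (0 1 7 10 9 3)(4 6 13 12 8 11)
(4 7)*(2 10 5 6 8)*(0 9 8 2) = (0 9 8)(2 10 5 6)(4 7) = [9, 1, 10, 3, 7, 6, 2, 4, 0, 8, 5]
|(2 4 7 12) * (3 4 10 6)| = |(2 10 6 3 4 7 12)| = 7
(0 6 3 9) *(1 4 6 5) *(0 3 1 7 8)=(0 5 7 8)(1 4 6)(3 9)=[5, 4, 2, 9, 6, 7, 1, 8, 0, 3]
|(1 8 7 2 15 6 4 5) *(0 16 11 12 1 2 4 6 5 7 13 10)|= 24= |(0 16 11 12 1 8 13 10)(2 15 5)(4 7)|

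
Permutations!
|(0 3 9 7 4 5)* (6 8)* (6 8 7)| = 7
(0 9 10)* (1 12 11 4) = [9, 12, 2, 3, 1, 5, 6, 7, 8, 10, 0, 4, 11] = (0 9 10)(1 12 11 4)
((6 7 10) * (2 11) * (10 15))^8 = (15)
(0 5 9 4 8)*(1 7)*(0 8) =(0 5 9 4)(1 7) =[5, 7, 2, 3, 0, 9, 6, 1, 8, 4]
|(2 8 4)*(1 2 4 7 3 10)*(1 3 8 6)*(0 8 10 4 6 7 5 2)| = |(0 8 5 2 7 10 3 4 6 1)| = 10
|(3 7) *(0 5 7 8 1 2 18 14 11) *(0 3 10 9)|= 35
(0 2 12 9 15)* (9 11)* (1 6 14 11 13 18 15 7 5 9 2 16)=[16, 6, 12, 3, 4, 9, 14, 5, 8, 7, 10, 2, 13, 18, 11, 0, 1, 17, 15]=(0 16 1 6 14 11 2 12 13 18 15)(5 9 7)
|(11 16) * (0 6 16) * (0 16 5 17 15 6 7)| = |(0 7)(5 17 15 6)(11 16)| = 4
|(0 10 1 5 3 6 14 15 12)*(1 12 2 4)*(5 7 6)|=|(0 10 12)(1 7 6 14 15 2 4)(3 5)|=42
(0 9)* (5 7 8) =[9, 1, 2, 3, 4, 7, 6, 8, 5, 0] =(0 9)(5 7 8)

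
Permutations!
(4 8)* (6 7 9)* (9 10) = (4 8)(6 7 10 9) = [0, 1, 2, 3, 8, 5, 7, 10, 4, 6, 9]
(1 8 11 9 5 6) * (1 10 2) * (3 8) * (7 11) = (1 3 8 7 11 9 5 6 10 2) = [0, 3, 1, 8, 4, 6, 10, 11, 7, 5, 2, 9]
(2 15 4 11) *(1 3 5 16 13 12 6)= (1 3 5 16 13 12 6)(2 15 4 11)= [0, 3, 15, 5, 11, 16, 1, 7, 8, 9, 10, 2, 6, 12, 14, 4, 13]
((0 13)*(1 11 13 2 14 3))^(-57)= ((0 2 14 3 1 11 13))^(-57)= (0 13 11 1 3 14 2)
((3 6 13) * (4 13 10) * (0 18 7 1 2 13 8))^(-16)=(0 3 18 6 7 10 1 4 2 8 13)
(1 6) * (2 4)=(1 6)(2 4)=[0, 6, 4, 3, 2, 5, 1]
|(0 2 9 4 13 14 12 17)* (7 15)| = |(0 2 9 4 13 14 12 17)(7 15)| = 8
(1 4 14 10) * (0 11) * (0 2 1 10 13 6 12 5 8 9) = [11, 4, 1, 3, 14, 8, 12, 7, 9, 0, 10, 2, 5, 6, 13] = (0 11 2 1 4 14 13 6 12 5 8 9)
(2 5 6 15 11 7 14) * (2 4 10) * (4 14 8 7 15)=(2 5 6 4 10)(7 8)(11 15)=[0, 1, 5, 3, 10, 6, 4, 8, 7, 9, 2, 15, 12, 13, 14, 11]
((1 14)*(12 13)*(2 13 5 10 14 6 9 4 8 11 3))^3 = (1 4 3 12 14 9 11 13 10 6 8 2 5)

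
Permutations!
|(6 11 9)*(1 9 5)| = |(1 9 6 11 5)| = 5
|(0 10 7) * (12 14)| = 6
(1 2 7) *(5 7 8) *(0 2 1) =(0 2 8 5 7) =[2, 1, 8, 3, 4, 7, 6, 0, 5]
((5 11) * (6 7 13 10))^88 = ((5 11)(6 7 13 10))^88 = (13)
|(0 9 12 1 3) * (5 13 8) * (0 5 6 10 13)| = |(0 9 12 1 3 5)(6 10 13 8)| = 12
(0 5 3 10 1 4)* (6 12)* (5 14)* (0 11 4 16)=[14, 16, 2, 10, 11, 3, 12, 7, 8, 9, 1, 4, 6, 13, 5, 15, 0]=(0 14 5 3 10 1 16)(4 11)(6 12)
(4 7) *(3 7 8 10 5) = [0, 1, 2, 7, 8, 3, 6, 4, 10, 9, 5] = (3 7 4 8 10 5)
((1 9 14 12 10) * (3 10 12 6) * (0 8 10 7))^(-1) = (0 7 3 6 14 9 1 10 8)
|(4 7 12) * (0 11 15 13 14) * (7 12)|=|(0 11 15 13 14)(4 12)|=10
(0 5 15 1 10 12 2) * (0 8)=[5, 10, 8, 3, 4, 15, 6, 7, 0, 9, 12, 11, 2, 13, 14, 1]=(0 5 15 1 10 12 2 8)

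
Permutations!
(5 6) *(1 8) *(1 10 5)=(1 8 10 5 6)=[0, 8, 2, 3, 4, 6, 1, 7, 10, 9, 5]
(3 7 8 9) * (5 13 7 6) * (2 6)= [0, 1, 6, 2, 4, 13, 5, 8, 9, 3, 10, 11, 12, 7]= (2 6 5 13 7 8 9 3)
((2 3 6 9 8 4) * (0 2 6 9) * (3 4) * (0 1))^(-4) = (0 2 4 6 1)(3 8 9)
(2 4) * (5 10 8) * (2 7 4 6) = [0, 1, 6, 3, 7, 10, 2, 4, 5, 9, 8] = (2 6)(4 7)(5 10 8)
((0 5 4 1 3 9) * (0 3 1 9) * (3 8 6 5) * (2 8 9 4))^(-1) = ((9)(0 3)(2 8 6 5))^(-1) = (9)(0 3)(2 5 6 8)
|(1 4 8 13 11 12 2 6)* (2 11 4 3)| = 12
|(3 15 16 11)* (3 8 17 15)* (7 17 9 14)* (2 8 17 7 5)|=|(2 8 9 14 5)(11 17 15 16)|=20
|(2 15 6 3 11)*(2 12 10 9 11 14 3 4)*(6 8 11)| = |(2 15 8 11 12 10 9 6 4)(3 14)| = 18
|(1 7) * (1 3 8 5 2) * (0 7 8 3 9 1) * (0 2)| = 6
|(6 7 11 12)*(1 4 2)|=|(1 4 2)(6 7 11 12)|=12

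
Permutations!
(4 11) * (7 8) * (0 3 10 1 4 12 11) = (0 3 10 1 4)(7 8)(11 12) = [3, 4, 2, 10, 0, 5, 6, 8, 7, 9, 1, 12, 11]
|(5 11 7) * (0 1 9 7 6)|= 7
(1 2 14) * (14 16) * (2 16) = [0, 16, 2, 3, 4, 5, 6, 7, 8, 9, 10, 11, 12, 13, 1, 15, 14] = (1 16 14)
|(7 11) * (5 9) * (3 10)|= 2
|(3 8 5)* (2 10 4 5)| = |(2 10 4 5 3 8)| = 6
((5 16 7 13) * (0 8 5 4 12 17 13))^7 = (0 5 7 8 16)(4 13 17 12)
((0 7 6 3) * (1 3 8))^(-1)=((0 7 6 8 1 3))^(-1)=(0 3 1 8 6 7)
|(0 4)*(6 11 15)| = 6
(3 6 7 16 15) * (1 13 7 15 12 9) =(1 13 7 16 12 9)(3 6 15) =[0, 13, 2, 6, 4, 5, 15, 16, 8, 1, 10, 11, 9, 7, 14, 3, 12]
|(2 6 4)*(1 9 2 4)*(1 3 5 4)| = 7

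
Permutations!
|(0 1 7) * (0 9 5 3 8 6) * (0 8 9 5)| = 6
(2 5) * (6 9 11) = [0, 1, 5, 3, 4, 2, 9, 7, 8, 11, 10, 6] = (2 5)(6 9 11)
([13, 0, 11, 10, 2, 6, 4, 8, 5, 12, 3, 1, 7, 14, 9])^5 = [7, 12, 14, 10, 13, 1, 0, 2, 11, 6, 3, 9, 4, 8, 5]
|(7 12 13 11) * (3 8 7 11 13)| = 4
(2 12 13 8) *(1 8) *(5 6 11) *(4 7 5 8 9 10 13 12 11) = (1 9 10 13)(2 11 8)(4 7 5 6) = [0, 9, 11, 3, 7, 6, 4, 5, 2, 10, 13, 8, 12, 1]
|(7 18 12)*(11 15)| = |(7 18 12)(11 15)| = 6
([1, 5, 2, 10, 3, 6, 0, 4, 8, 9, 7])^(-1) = [6, 0, 2, 4, 7, 1, 5, 10, 8, 9, 3]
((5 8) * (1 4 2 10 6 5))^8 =((1 4 2 10 6 5 8))^8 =(1 4 2 10 6 5 8)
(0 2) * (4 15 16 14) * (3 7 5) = (0 2)(3 7 5)(4 15 16 14) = [2, 1, 0, 7, 15, 3, 6, 5, 8, 9, 10, 11, 12, 13, 4, 16, 14]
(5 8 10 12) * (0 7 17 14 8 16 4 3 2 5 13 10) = (0 7 17 14 8)(2 5 16 4 3)(10 12 13) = [7, 1, 5, 2, 3, 16, 6, 17, 0, 9, 12, 11, 13, 10, 8, 15, 4, 14]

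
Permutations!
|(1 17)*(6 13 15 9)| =|(1 17)(6 13 15 9)| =4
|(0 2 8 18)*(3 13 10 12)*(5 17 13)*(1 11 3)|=|(0 2 8 18)(1 11 3 5 17 13 10 12)|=8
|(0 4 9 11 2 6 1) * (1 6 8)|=7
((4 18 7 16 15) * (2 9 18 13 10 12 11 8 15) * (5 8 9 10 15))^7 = ((2 10 12 11 9 18 7 16)(4 13 15)(5 8))^7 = (2 16 7 18 9 11 12 10)(4 13 15)(5 8)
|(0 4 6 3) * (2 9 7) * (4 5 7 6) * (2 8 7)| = |(0 5 2 9 6 3)(7 8)| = 6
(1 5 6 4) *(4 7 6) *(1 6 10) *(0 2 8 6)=(0 2 8 6 7 10 1 5 4)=[2, 5, 8, 3, 0, 4, 7, 10, 6, 9, 1]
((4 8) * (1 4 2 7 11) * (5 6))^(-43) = (1 11 7 2 8 4)(5 6)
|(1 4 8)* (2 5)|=|(1 4 8)(2 5)|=6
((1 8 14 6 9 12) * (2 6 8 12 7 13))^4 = (14)(2 13 7 9 6) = ((1 12)(2 6 9 7 13)(8 14))^4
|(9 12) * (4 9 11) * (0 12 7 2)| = 7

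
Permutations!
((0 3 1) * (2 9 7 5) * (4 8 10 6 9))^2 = (0 1 3)(2 8 6 7)(4 10 9 5)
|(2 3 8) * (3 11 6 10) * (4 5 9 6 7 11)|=8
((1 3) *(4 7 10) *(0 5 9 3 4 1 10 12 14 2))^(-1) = ((0 5 9 3 10 1 4 7 12 14 2))^(-1) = (0 2 14 12 7 4 1 10 3 9 5)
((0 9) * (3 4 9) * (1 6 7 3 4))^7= (0 4 9)(1 3 7 6)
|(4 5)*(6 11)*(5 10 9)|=4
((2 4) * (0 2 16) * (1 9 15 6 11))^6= (0 4)(1 9 15 6 11)(2 16)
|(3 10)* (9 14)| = |(3 10)(9 14)| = 2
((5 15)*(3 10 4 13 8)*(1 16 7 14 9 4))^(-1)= ((1 16 7 14 9 4 13 8 3 10)(5 15))^(-1)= (1 10 3 8 13 4 9 14 7 16)(5 15)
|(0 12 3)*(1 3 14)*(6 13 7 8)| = 20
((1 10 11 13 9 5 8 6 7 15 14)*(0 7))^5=((0 7 15 14 1 10 11 13 9 5 8 6))^5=(0 10 8 14 9 7 11 6 1 5 15 13)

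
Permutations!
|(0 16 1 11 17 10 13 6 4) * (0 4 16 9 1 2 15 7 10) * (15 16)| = |(0 9 1 11 17)(2 16)(6 15 7 10 13)| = 10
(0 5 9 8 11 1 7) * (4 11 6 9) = (0 5 4 11 1 7)(6 9 8) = [5, 7, 2, 3, 11, 4, 9, 0, 6, 8, 10, 1]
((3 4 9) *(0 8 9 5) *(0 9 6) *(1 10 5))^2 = ((0 8 6)(1 10 5 9 3 4))^2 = (0 6 8)(1 5 3)(4 10 9)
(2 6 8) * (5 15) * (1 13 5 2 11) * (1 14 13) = (2 6 8 11 14 13 5 15) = [0, 1, 6, 3, 4, 15, 8, 7, 11, 9, 10, 14, 12, 5, 13, 2]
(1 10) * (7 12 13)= (1 10)(7 12 13)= [0, 10, 2, 3, 4, 5, 6, 12, 8, 9, 1, 11, 13, 7]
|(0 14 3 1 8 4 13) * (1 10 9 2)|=|(0 14 3 10 9 2 1 8 4 13)|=10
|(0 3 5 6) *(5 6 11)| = |(0 3 6)(5 11)| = 6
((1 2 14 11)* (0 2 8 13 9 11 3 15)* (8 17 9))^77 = ((0 2 14 3 15)(1 17 9 11)(8 13))^77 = (0 14 15 2 3)(1 17 9 11)(8 13)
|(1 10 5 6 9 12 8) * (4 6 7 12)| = 6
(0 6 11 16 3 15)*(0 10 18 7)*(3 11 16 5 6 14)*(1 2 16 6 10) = (0 14 3 15 1 2 16 11 5 10 18 7) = [14, 2, 16, 15, 4, 10, 6, 0, 8, 9, 18, 5, 12, 13, 3, 1, 11, 17, 7]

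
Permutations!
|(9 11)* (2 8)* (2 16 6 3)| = |(2 8 16 6 3)(9 11)| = 10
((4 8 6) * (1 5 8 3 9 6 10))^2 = (1 8)(3 6)(4 9)(5 10)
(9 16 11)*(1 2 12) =(1 2 12)(9 16 11) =[0, 2, 12, 3, 4, 5, 6, 7, 8, 16, 10, 9, 1, 13, 14, 15, 11]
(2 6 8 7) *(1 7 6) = (1 7 2)(6 8) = [0, 7, 1, 3, 4, 5, 8, 2, 6]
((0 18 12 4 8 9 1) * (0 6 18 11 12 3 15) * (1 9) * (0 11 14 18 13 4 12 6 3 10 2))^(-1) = ((0 14 18 10 2)(1 3 15 11 6 13 4 8))^(-1) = (0 2 10 18 14)(1 8 4 13 6 11 15 3)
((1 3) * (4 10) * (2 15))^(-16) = (15)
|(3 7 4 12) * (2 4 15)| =6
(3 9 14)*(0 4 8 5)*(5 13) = (0 4 8 13 5)(3 9 14) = [4, 1, 2, 9, 8, 0, 6, 7, 13, 14, 10, 11, 12, 5, 3]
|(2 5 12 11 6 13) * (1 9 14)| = 6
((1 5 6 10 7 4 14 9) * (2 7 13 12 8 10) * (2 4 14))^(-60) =(1 2)(4 9)(5 7)(6 14)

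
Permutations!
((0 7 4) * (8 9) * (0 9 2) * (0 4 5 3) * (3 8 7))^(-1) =(0 3)(2 8 5 7 9 4)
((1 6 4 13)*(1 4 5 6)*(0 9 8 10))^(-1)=(0 10 8 9)(4 13)(5 6)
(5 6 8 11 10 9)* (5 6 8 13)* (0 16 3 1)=(0 16 3 1)(5 8 11 10 9 6 13)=[16, 0, 2, 1, 4, 8, 13, 7, 11, 6, 9, 10, 12, 5, 14, 15, 3]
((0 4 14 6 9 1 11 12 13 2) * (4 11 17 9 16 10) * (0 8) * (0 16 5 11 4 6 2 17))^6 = (0 10 17 2 11)(1 16 13 14 5)(4 6 9 8 12)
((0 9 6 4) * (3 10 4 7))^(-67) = ((0 9 6 7 3 10 4))^(-67) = (0 7 4 6 10 9 3)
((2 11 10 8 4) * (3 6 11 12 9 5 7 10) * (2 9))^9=(2 12)(4 7)(5 8)(9 10)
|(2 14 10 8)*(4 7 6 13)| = 4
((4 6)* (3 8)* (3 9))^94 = ((3 8 9)(4 6))^94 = (3 8 9)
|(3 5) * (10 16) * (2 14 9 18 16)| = |(2 14 9 18 16 10)(3 5)| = 6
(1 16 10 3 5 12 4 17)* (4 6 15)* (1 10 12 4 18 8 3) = (1 16 12 6 15 18 8 3 5 4 17 10) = [0, 16, 2, 5, 17, 4, 15, 7, 3, 9, 1, 11, 6, 13, 14, 18, 12, 10, 8]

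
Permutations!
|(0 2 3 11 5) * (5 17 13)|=|(0 2 3 11 17 13 5)|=7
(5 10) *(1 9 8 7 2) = (1 9 8 7 2)(5 10) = [0, 9, 1, 3, 4, 10, 6, 2, 7, 8, 5]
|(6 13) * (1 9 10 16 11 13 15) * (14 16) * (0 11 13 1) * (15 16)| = 21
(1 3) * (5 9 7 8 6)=[0, 3, 2, 1, 4, 9, 5, 8, 6, 7]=(1 3)(5 9 7 8 6)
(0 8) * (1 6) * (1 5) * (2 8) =[2, 6, 8, 3, 4, 1, 5, 7, 0] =(0 2 8)(1 6 5)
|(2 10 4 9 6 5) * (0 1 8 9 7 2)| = 12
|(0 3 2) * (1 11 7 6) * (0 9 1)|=8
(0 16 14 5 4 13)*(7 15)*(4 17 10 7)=(0 16 14 5 17 10 7 15 4 13)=[16, 1, 2, 3, 13, 17, 6, 15, 8, 9, 7, 11, 12, 0, 5, 4, 14, 10]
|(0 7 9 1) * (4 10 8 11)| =4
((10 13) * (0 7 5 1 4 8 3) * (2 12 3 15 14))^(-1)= (0 3 12 2 14 15 8 4 1 5 7)(10 13)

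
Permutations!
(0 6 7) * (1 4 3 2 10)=(0 6 7)(1 4 3 2 10)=[6, 4, 10, 2, 3, 5, 7, 0, 8, 9, 1]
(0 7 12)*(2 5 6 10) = (0 7 12)(2 5 6 10) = [7, 1, 5, 3, 4, 6, 10, 12, 8, 9, 2, 11, 0]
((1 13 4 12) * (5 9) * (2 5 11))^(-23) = ((1 13 4 12)(2 5 9 11))^(-23) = (1 13 4 12)(2 5 9 11)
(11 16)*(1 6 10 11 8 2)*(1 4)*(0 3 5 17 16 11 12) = [3, 6, 4, 5, 1, 17, 10, 7, 2, 9, 12, 11, 0, 13, 14, 15, 8, 16] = (0 3 5 17 16 8 2 4 1 6 10 12)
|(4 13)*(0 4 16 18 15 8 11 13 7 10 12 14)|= 6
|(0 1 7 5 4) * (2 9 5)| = 7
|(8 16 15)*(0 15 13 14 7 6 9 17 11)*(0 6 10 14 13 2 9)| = 9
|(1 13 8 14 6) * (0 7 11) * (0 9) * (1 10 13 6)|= |(0 7 11 9)(1 6 10 13 8 14)|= 12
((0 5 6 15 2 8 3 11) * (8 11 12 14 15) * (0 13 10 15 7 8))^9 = (2 15 10 13 11)(3 8 7 14 12)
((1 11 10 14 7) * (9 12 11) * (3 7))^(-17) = ((1 9 12 11 10 14 3 7))^(-17) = (1 7 3 14 10 11 12 9)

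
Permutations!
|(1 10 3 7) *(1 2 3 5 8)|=|(1 10 5 8)(2 3 7)|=12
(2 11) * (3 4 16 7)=(2 11)(3 4 16 7)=[0, 1, 11, 4, 16, 5, 6, 3, 8, 9, 10, 2, 12, 13, 14, 15, 7]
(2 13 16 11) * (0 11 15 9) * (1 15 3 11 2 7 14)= (0 2 13 16 3 11 7 14 1 15 9)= [2, 15, 13, 11, 4, 5, 6, 14, 8, 0, 10, 7, 12, 16, 1, 9, 3]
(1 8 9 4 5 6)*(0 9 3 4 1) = [9, 8, 2, 4, 5, 6, 0, 7, 3, 1] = (0 9 1 8 3 4 5 6)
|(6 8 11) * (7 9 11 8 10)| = 5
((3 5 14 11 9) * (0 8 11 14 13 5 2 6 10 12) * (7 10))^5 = ((14)(0 8 11 9 3 2 6 7 10 12)(5 13))^5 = (14)(0 2)(3 12)(5 13)(6 8)(7 11)(9 10)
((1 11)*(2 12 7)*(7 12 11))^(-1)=(12)(1 11 2 7)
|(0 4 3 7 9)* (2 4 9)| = |(0 9)(2 4 3 7)| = 4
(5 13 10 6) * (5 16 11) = (5 13 10 6 16 11) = [0, 1, 2, 3, 4, 13, 16, 7, 8, 9, 6, 5, 12, 10, 14, 15, 11]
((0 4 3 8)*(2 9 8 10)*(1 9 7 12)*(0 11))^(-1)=(0 11 8 9 1 12 7 2 10 3 4)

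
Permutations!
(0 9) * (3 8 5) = (0 9)(3 8 5) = [9, 1, 2, 8, 4, 3, 6, 7, 5, 0]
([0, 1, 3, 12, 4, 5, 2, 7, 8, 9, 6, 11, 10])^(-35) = (12)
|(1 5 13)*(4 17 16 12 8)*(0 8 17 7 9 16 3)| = 9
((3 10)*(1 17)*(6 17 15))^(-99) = (1 15 6 17)(3 10)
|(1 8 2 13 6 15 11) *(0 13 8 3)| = 14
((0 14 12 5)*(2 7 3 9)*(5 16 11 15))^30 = (0 12 11 5 14 16 15)(2 3)(7 9)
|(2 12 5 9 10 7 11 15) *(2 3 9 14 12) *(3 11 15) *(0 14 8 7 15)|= 30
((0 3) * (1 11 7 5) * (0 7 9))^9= ((0 3 7 5 1 11 9))^9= (0 7 1 9 3 5 11)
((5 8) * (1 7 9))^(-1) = (1 9 7)(5 8)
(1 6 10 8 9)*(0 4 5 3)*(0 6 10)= [4, 10, 2, 6, 5, 3, 0, 7, 9, 1, 8]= (0 4 5 3 6)(1 10 8 9)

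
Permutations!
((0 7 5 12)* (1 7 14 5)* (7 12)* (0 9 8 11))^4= (0 1 11 7 8 5 9 14 12)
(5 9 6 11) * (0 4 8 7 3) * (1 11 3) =(0 4 8 7 1 11 5 9 6 3) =[4, 11, 2, 0, 8, 9, 3, 1, 7, 6, 10, 5]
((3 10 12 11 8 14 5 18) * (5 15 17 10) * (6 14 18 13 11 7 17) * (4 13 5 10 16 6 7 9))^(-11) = (3 8 13 9 10 18 11 4 12)(6 14 15 7 17 16) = ((3 10 12 9 4 13 11 8 18)(6 14 15 7 17 16))^(-11)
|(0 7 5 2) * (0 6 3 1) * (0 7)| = 6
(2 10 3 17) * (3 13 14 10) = [0, 1, 3, 17, 4, 5, 6, 7, 8, 9, 13, 11, 12, 14, 10, 15, 16, 2] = (2 3 17)(10 13 14)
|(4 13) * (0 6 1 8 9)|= 10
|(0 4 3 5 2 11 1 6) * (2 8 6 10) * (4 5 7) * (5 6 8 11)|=30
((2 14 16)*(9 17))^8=(17)(2 16 14)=((2 14 16)(9 17))^8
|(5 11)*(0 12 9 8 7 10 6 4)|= 8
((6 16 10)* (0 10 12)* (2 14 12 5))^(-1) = ((0 10 6 16 5 2 14 12))^(-1) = (0 12 14 2 5 16 6 10)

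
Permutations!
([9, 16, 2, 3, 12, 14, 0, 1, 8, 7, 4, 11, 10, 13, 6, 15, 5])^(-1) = (0 6 14 5 16 1 7 9)(4 10 12)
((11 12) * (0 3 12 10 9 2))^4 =((0 3 12 11 10 9 2))^4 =(0 10 3 9 12 2 11)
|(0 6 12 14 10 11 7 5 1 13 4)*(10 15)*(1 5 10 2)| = 9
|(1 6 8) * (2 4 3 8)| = |(1 6 2 4 3 8)| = 6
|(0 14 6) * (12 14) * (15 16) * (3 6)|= 10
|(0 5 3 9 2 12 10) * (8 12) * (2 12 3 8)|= 7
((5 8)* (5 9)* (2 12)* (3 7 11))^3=((2 12)(3 7 11)(5 8 9))^3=(2 12)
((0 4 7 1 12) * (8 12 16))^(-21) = ((0 4 7 1 16 8 12))^(-21) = (16)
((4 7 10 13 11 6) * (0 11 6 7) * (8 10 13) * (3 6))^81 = ((0 11 7 13 3 6 4)(8 10))^81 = (0 3 11 6 7 4 13)(8 10)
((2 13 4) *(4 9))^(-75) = ((2 13 9 4))^(-75) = (2 13 9 4)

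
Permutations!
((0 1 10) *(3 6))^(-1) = ((0 1 10)(3 6))^(-1) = (0 10 1)(3 6)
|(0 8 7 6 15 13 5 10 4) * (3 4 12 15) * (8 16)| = |(0 16 8 7 6 3 4)(5 10 12 15 13)| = 35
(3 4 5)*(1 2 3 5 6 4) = (1 2 3)(4 6) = [0, 2, 3, 1, 6, 5, 4]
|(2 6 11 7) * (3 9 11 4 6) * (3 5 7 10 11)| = 6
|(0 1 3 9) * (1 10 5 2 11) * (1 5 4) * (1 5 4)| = |(0 10 1 3 9)(2 11 4 5)| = 20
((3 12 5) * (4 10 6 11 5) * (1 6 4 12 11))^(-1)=(12)(1 6)(3 5 11)(4 10)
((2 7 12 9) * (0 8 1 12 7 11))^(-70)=((0 8 1 12 9 2 11))^(-70)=(12)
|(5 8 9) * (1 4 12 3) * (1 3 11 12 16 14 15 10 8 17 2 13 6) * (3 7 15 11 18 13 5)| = |(1 4 16 14 11 12 18 13 6)(2 5 17)(3 7 15 10 8 9)| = 18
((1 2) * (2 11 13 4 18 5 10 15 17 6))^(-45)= ((1 11 13 4 18 5 10 15 17 6 2))^(-45)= (1 2 6 17 15 10 5 18 4 13 11)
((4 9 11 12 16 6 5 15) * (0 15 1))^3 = ((0 15 4 9 11 12 16 6 5 1))^3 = (0 9 16 1 4 12 5 15 11 6)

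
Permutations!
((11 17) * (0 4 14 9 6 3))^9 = (0 9)(3 14)(4 6)(11 17)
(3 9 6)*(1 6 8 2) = (1 6 3 9 8 2) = [0, 6, 1, 9, 4, 5, 3, 7, 2, 8]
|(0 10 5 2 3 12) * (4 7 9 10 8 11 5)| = |(0 8 11 5 2 3 12)(4 7 9 10)| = 28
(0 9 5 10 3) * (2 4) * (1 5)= [9, 5, 4, 0, 2, 10, 6, 7, 8, 1, 3]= (0 9 1 5 10 3)(2 4)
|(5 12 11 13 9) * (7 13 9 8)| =12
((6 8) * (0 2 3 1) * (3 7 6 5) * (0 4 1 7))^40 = (8)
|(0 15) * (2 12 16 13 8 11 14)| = 14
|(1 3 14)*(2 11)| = |(1 3 14)(2 11)| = 6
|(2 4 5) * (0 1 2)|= 5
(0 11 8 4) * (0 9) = (0 11 8 4 9) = [11, 1, 2, 3, 9, 5, 6, 7, 4, 0, 10, 8]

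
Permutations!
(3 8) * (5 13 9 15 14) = (3 8)(5 13 9 15 14) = [0, 1, 2, 8, 4, 13, 6, 7, 3, 15, 10, 11, 12, 9, 5, 14]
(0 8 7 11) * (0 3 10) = [8, 1, 2, 10, 4, 5, 6, 11, 7, 9, 0, 3] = (0 8 7 11 3 10)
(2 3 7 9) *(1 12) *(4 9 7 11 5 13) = (1 12)(2 3 11 5 13 4 9) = [0, 12, 3, 11, 9, 13, 6, 7, 8, 2, 10, 5, 1, 4]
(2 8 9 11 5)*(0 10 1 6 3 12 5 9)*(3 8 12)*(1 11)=(0 10 11 9 1 6 8)(2 12 5)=[10, 6, 12, 3, 4, 2, 8, 7, 0, 1, 11, 9, 5]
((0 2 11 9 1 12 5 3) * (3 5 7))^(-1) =((0 2 11 9 1 12 7 3))^(-1) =(0 3 7 12 1 9 11 2)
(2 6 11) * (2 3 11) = (2 6)(3 11) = [0, 1, 6, 11, 4, 5, 2, 7, 8, 9, 10, 3]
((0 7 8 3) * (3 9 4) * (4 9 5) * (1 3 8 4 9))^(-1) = (0 3 1 9 5 8 4 7)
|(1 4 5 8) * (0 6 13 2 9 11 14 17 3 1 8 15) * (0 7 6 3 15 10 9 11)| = 56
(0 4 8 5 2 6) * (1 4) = (0 1 4 8 5 2 6) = [1, 4, 6, 3, 8, 2, 0, 7, 5]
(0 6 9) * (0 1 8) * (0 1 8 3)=(0 6 9 8 1 3)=[6, 3, 2, 0, 4, 5, 9, 7, 1, 8]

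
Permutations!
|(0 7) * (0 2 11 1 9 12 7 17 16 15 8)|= |(0 17 16 15 8)(1 9 12 7 2 11)|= 30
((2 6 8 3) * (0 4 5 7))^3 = (0 7 5 4)(2 3 8 6)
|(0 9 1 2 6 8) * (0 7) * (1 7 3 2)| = |(0 9 7)(2 6 8 3)| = 12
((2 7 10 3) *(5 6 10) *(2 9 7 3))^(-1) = ((2 3 9 7 5 6 10))^(-1) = (2 10 6 5 7 9 3)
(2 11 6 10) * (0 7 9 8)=(0 7 9 8)(2 11 6 10)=[7, 1, 11, 3, 4, 5, 10, 9, 0, 8, 2, 6]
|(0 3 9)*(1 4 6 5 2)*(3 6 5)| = 4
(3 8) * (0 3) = (0 3 8) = [3, 1, 2, 8, 4, 5, 6, 7, 0]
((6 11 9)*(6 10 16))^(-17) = ((6 11 9 10 16))^(-17) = (6 10 11 16 9)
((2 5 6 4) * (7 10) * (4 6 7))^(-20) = ((2 5 7 10 4))^(-20) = (10)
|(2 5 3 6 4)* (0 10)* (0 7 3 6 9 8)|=|(0 10 7 3 9 8)(2 5 6 4)|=12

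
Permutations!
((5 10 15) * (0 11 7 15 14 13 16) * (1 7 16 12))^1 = ((0 11 16)(1 7 15 5 10 14 13 12))^1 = (0 11 16)(1 7 15 5 10 14 13 12)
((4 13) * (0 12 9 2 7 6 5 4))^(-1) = ((0 12 9 2 7 6 5 4 13))^(-1) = (0 13 4 5 6 7 2 9 12)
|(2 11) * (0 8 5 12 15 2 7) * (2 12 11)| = |(0 8 5 11 7)(12 15)| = 10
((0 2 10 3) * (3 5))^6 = (0 2 10 5 3)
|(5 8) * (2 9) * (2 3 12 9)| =|(3 12 9)(5 8)| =6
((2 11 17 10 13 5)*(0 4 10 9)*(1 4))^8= ((0 1 4 10 13 5 2 11 17 9))^8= (0 17 2 13 4)(1 9 11 5 10)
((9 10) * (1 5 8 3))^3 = (1 3 8 5)(9 10)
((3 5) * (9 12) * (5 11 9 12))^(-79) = ((12)(3 11 9 5))^(-79) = (12)(3 11 9 5)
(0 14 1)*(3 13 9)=(0 14 1)(3 13 9)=[14, 0, 2, 13, 4, 5, 6, 7, 8, 3, 10, 11, 12, 9, 1]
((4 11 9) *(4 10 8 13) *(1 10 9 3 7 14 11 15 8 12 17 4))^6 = ((1 10 12 17 4 15 8 13)(3 7 14 11))^6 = (1 8 4 12)(3 14)(7 11)(10 13 15 17)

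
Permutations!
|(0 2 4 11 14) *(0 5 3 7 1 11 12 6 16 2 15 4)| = 42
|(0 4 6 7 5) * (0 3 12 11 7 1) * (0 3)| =9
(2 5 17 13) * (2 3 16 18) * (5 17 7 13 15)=(2 17 15 5 7 13 3 16 18)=[0, 1, 17, 16, 4, 7, 6, 13, 8, 9, 10, 11, 12, 3, 14, 5, 18, 15, 2]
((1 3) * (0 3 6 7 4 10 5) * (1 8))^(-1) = (0 5 10 4 7 6 1 8 3)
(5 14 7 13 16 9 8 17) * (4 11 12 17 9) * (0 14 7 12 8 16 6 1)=[14, 0, 2, 3, 11, 7, 1, 13, 9, 16, 10, 8, 17, 6, 12, 15, 4, 5]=(0 14 12 17 5 7 13 6 1)(4 11 8 9 16)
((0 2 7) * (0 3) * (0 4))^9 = (0 4 3 7 2)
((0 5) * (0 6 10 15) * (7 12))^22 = (0 6 15 5 10)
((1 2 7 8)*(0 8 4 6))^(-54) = (0 1 7 6 8 2 4)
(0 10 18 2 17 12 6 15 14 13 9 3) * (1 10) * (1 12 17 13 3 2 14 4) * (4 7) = [12, 10, 13, 0, 1, 5, 15, 4, 8, 2, 18, 11, 6, 9, 3, 7, 16, 17, 14] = (0 12 6 15 7 4 1 10 18 14 3)(2 13 9)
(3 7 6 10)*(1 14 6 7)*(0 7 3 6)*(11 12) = (0 7 3 1 14)(6 10)(11 12) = [7, 14, 2, 1, 4, 5, 10, 3, 8, 9, 6, 12, 11, 13, 0]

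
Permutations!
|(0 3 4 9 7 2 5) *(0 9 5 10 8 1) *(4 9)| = |(0 3 9 7 2 10 8 1)(4 5)| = 8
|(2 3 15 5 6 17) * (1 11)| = 6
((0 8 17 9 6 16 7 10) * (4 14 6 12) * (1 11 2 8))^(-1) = (0 10 7 16 6 14 4 12 9 17 8 2 11 1)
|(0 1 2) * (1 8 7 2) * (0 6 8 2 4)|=|(0 2 6 8 7 4)|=6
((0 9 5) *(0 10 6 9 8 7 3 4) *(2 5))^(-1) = ((0 8 7 3 4)(2 5 10 6 9))^(-1) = (0 4 3 7 8)(2 9 6 10 5)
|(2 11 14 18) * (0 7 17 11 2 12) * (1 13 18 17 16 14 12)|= |(0 7 16 14 17 11 12)(1 13 18)|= 21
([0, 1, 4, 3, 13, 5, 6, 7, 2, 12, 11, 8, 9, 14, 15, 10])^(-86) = (2 13 15 11)(4 14 10 8)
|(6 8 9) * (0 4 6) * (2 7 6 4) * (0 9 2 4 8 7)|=4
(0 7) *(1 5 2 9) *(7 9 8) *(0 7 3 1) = (0 9)(1 5 2 8 3) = [9, 5, 8, 1, 4, 2, 6, 7, 3, 0]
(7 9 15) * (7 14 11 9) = (9 15 14 11) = [0, 1, 2, 3, 4, 5, 6, 7, 8, 15, 10, 9, 12, 13, 11, 14]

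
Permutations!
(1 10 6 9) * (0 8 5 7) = (0 8 5 7)(1 10 6 9) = [8, 10, 2, 3, 4, 7, 9, 0, 5, 1, 6]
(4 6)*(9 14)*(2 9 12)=[0, 1, 9, 3, 6, 5, 4, 7, 8, 14, 10, 11, 2, 13, 12]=(2 9 14 12)(4 6)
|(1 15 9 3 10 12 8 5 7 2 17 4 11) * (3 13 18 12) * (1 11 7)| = 8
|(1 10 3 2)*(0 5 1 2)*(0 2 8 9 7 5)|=8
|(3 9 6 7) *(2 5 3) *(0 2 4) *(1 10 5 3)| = 21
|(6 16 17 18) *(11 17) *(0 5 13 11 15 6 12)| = 21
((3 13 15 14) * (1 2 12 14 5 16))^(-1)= (1 16 5 15 13 3 14 12 2)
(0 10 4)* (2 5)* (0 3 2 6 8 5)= (0 10 4 3 2)(5 6 8)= [10, 1, 0, 2, 3, 6, 8, 7, 5, 9, 4]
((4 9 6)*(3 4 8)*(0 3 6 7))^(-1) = ((0 3 4 9 7)(6 8))^(-1) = (0 7 9 4 3)(6 8)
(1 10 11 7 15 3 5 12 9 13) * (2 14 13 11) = (1 10 2 14 13)(3 5 12 9 11 7 15) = [0, 10, 14, 5, 4, 12, 6, 15, 8, 11, 2, 7, 9, 1, 13, 3]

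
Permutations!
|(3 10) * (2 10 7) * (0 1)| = 4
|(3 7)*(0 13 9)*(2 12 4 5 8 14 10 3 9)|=12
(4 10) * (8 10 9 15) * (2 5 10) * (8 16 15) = (2 5 10 4 9 8)(15 16) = [0, 1, 5, 3, 9, 10, 6, 7, 2, 8, 4, 11, 12, 13, 14, 16, 15]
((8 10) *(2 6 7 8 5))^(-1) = ((2 6 7 8 10 5))^(-1) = (2 5 10 8 7 6)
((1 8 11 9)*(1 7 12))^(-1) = (1 12 7 9 11 8)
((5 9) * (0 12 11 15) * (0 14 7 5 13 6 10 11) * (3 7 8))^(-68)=((0 12)(3 7 5 9 13 6 10 11 15 14 8))^(-68)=(3 14 11 6 9 7 8 15 10 13 5)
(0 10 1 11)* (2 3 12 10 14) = (0 14 2 3 12 10 1 11) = [14, 11, 3, 12, 4, 5, 6, 7, 8, 9, 1, 0, 10, 13, 2]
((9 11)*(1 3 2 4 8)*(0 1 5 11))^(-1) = ((0 1 3 2 4 8 5 11 9))^(-1) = (0 9 11 5 8 4 2 3 1)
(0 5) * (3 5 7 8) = (0 7 8 3 5) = [7, 1, 2, 5, 4, 0, 6, 8, 3]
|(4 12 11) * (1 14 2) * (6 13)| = 6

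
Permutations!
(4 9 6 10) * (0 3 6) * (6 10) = (0 3 10 4 9) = [3, 1, 2, 10, 9, 5, 6, 7, 8, 0, 4]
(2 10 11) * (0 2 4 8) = (0 2 10 11 4 8) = [2, 1, 10, 3, 8, 5, 6, 7, 0, 9, 11, 4]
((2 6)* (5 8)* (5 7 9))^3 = (2 6)(5 9 7 8)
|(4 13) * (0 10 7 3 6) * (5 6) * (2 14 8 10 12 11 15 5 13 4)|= |(0 12 11 15 5 6)(2 14 8 10 7 3 13)|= 42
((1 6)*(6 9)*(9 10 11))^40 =(11)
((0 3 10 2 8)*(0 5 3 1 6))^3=((0 1 6)(2 8 5 3 10))^3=(2 3 8 10 5)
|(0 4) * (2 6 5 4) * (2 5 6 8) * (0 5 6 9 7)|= 4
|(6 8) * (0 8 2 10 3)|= 6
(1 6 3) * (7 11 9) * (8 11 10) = (1 6 3)(7 10 8 11 9) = [0, 6, 2, 1, 4, 5, 3, 10, 11, 7, 8, 9]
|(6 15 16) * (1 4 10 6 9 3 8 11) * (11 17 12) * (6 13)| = 13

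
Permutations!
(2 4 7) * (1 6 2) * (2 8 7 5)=(1 6 8 7)(2 4 5)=[0, 6, 4, 3, 5, 2, 8, 1, 7]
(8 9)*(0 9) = (0 9 8) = [9, 1, 2, 3, 4, 5, 6, 7, 0, 8]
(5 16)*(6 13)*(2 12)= (2 12)(5 16)(6 13)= [0, 1, 12, 3, 4, 16, 13, 7, 8, 9, 10, 11, 2, 6, 14, 15, 5]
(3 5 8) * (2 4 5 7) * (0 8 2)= [8, 1, 4, 7, 5, 2, 6, 0, 3]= (0 8 3 7)(2 4 5)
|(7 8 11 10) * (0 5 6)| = |(0 5 6)(7 8 11 10)| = 12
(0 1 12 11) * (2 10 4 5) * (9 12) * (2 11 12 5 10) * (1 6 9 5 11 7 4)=(12)(0 6 9 11)(1 5 7 4 10)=[6, 5, 2, 3, 10, 7, 9, 4, 8, 11, 1, 0, 12]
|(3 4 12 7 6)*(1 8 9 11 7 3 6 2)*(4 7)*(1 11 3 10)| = 10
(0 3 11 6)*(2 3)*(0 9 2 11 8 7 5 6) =(0 11)(2 3 8 7 5 6 9) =[11, 1, 3, 8, 4, 6, 9, 5, 7, 2, 10, 0]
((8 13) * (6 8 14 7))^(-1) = ((6 8 13 14 7))^(-1) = (6 7 14 13 8)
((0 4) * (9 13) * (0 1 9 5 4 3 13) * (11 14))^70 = ((0 3 13 5 4 1 9)(11 14))^70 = (14)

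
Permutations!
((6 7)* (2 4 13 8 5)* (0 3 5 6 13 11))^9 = (0 2)(3 4)(5 11)(6 7 13 8)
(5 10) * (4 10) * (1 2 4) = (1 2 4 10 5) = [0, 2, 4, 3, 10, 1, 6, 7, 8, 9, 5]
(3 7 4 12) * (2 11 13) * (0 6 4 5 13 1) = [6, 0, 11, 7, 12, 13, 4, 5, 8, 9, 10, 1, 3, 2] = (0 6 4 12 3 7 5 13 2 11 1)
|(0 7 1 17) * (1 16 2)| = 6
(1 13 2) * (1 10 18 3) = (1 13 2 10 18 3) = [0, 13, 10, 1, 4, 5, 6, 7, 8, 9, 18, 11, 12, 2, 14, 15, 16, 17, 3]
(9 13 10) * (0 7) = [7, 1, 2, 3, 4, 5, 6, 0, 8, 13, 9, 11, 12, 10] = (0 7)(9 13 10)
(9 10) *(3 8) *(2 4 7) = (2 4 7)(3 8)(9 10) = [0, 1, 4, 8, 7, 5, 6, 2, 3, 10, 9]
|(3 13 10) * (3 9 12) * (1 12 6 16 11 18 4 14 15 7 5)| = |(1 12 3 13 10 9 6 16 11 18 4 14 15 7 5)| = 15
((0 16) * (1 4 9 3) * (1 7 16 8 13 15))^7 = (0 3 1 8 7 4 13 16 9 15)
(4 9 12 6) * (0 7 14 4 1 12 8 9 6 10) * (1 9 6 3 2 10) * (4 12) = (0 7 14 12 1 4 3 2 10)(6 9 8) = [7, 4, 10, 2, 3, 5, 9, 14, 6, 8, 0, 11, 1, 13, 12]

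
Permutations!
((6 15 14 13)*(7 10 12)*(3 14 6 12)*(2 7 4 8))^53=((2 7 10 3 14 13 12 4 8)(6 15))^53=(2 8 4 12 13 14 3 10 7)(6 15)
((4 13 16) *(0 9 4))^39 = ((0 9 4 13 16))^39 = (0 16 13 4 9)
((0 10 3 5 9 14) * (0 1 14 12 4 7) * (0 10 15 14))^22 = (0 14)(1 15)(3 5 9 12 4 7 10)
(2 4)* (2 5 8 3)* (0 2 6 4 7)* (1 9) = (0 2 7)(1 9)(3 6 4 5 8) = [2, 9, 7, 6, 5, 8, 4, 0, 3, 1]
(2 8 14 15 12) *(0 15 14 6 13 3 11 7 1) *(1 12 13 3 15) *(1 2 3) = (0 2 8 6 1)(3 11 7 12)(13 15) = [2, 0, 8, 11, 4, 5, 1, 12, 6, 9, 10, 7, 3, 15, 14, 13]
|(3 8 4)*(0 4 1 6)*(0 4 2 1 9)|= |(0 2 1 6 4 3 8 9)|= 8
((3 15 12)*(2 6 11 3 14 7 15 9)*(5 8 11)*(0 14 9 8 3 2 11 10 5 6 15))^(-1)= ((0 14 7)(2 15 12 9 11)(3 8 10 5))^(-1)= (0 7 14)(2 11 9 12 15)(3 5 10 8)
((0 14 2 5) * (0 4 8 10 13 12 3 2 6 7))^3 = (0 7 6 14)(2 8 12 5 10 3 4 13)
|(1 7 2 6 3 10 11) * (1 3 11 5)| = |(1 7 2 6 11 3 10 5)| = 8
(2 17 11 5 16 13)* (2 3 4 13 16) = (2 17 11 5)(3 4 13) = [0, 1, 17, 4, 13, 2, 6, 7, 8, 9, 10, 5, 12, 3, 14, 15, 16, 11]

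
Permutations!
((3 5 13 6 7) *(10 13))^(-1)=((3 5 10 13 6 7))^(-1)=(3 7 6 13 10 5)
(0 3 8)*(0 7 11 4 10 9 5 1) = (0 3 8 7 11 4 10 9 5 1) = [3, 0, 2, 8, 10, 1, 6, 11, 7, 5, 9, 4]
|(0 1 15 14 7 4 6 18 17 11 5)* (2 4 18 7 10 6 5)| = 13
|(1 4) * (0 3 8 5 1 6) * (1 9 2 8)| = 20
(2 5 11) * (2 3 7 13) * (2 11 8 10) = (2 5 8 10)(3 7 13 11) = [0, 1, 5, 7, 4, 8, 6, 13, 10, 9, 2, 3, 12, 11]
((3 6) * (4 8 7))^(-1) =(3 6)(4 7 8)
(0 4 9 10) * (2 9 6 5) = (0 4 6 5 2 9 10) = [4, 1, 9, 3, 6, 2, 5, 7, 8, 10, 0]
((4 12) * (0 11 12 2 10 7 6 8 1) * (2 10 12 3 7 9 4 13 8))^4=((0 11 3 7 6 2 12 13 8 1)(4 10 9))^4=(0 6 8 3 12)(1 7 13 11 2)(4 10 9)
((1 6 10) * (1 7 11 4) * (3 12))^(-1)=(1 4 11 7 10 6)(3 12)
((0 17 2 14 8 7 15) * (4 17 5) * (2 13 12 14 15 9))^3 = (0 17 14 9)(2 5 13 8)(4 12 7 15)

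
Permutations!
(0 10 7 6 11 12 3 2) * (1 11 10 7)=[7, 11, 0, 2, 4, 5, 10, 6, 8, 9, 1, 12, 3]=(0 7 6 10 1 11 12 3 2)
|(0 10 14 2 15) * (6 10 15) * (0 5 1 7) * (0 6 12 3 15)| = |(1 7 6 10 14 2 12 3 15 5)| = 10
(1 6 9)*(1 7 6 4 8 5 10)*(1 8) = (1 4)(5 10 8)(6 9 7) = [0, 4, 2, 3, 1, 10, 9, 6, 5, 7, 8]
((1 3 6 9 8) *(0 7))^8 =((0 7)(1 3 6 9 8))^8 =(1 9 3 8 6)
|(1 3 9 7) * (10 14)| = 4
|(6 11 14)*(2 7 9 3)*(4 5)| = |(2 7 9 3)(4 5)(6 11 14)| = 12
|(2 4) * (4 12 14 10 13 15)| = |(2 12 14 10 13 15 4)| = 7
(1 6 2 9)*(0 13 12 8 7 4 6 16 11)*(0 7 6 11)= (0 13 12 8 6 2 9 1 16)(4 11 7)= [13, 16, 9, 3, 11, 5, 2, 4, 6, 1, 10, 7, 8, 12, 14, 15, 0]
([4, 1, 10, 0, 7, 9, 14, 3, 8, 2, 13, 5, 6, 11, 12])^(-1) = [3, 1, 9, 7, 0, 11, 12, 4, 8, 5, 2, 13, 14, 10, 6]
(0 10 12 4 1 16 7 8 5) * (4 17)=[10, 16, 2, 3, 1, 0, 6, 8, 5, 9, 12, 11, 17, 13, 14, 15, 7, 4]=(0 10 12 17 4 1 16 7 8 5)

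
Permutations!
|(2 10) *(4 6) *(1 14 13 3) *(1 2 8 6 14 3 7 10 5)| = |(1 3 2 5)(4 14 13 7 10 8 6)| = 28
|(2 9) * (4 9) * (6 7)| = 6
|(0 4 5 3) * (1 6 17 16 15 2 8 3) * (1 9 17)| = 10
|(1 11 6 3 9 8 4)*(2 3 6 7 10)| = |(1 11 7 10 2 3 9 8 4)| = 9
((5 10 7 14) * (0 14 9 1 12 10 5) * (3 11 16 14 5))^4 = ((0 5 3 11 16 14)(1 12 10 7 9))^4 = (0 16 3)(1 9 7 10 12)(5 14 11)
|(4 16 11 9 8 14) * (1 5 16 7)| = 9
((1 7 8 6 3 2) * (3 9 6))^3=((1 7 8 3 2)(6 9))^3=(1 3 7 2 8)(6 9)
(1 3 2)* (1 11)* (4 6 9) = (1 3 2 11)(4 6 9) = [0, 3, 11, 2, 6, 5, 9, 7, 8, 4, 10, 1]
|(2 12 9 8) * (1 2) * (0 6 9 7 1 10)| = 20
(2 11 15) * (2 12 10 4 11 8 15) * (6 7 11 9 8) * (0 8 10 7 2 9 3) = (0 8 15 12 7 11 9 10 4 3)(2 6) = [8, 1, 6, 0, 3, 5, 2, 11, 15, 10, 4, 9, 7, 13, 14, 12]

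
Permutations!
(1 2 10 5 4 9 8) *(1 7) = [0, 2, 10, 3, 9, 4, 6, 1, 7, 8, 5] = (1 2 10 5 4 9 8 7)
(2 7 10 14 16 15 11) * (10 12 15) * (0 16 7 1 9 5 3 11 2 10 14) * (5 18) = (0 16 14 7 12 15 2 1 9 18 5 3 11 10) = [16, 9, 1, 11, 4, 3, 6, 12, 8, 18, 0, 10, 15, 13, 7, 2, 14, 17, 5]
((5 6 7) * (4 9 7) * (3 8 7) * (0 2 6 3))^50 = (9)(3 7)(5 8) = ((0 2 6 4 9)(3 8 7 5))^50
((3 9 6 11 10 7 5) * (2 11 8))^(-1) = ((2 11 10 7 5 3 9 6 8))^(-1) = (2 8 6 9 3 5 7 10 11)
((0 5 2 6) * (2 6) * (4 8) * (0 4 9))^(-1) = (0 9 8 4 6 5)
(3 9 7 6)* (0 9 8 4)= (0 9 7 6 3 8 4)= [9, 1, 2, 8, 0, 5, 3, 6, 4, 7]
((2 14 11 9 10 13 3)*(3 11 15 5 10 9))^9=((2 14 15 5 10 13 11 3))^9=(2 14 15 5 10 13 11 3)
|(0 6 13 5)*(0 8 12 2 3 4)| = |(0 6 13 5 8 12 2 3 4)| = 9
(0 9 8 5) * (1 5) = (0 9 8 1 5) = [9, 5, 2, 3, 4, 0, 6, 7, 1, 8]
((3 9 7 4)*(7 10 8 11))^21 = (11)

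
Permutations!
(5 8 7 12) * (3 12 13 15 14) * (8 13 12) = [0, 1, 2, 8, 4, 13, 6, 12, 7, 9, 10, 11, 5, 15, 3, 14] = (3 8 7 12 5 13 15 14)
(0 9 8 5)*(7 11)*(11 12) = [9, 1, 2, 3, 4, 0, 6, 12, 5, 8, 10, 7, 11] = (0 9 8 5)(7 12 11)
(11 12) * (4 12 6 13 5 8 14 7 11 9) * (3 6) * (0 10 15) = (0 10 15)(3 6 13 5 8 14 7 11)(4 12 9) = [10, 1, 2, 6, 12, 8, 13, 11, 14, 4, 15, 3, 9, 5, 7, 0]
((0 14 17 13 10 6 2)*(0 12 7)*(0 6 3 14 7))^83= ((0 7 6 2 12)(3 14 17 13 10))^83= (0 2 7 12 6)(3 13 14 10 17)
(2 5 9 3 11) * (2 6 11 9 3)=(2 5 3 9)(6 11)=[0, 1, 5, 9, 4, 3, 11, 7, 8, 2, 10, 6]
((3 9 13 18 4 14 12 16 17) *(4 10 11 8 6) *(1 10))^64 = (1 16 11 3 6 13 14)(4 18 12 10 17 8 9)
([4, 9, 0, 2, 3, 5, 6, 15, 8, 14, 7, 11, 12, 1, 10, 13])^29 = (0 4 3 2)(1 9 14 10 7 15 13)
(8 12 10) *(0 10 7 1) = (0 10 8 12 7 1) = [10, 0, 2, 3, 4, 5, 6, 1, 12, 9, 8, 11, 7]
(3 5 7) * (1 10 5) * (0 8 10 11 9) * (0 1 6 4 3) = (0 8 10 5 7)(1 11 9)(3 6 4) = [8, 11, 2, 6, 3, 7, 4, 0, 10, 1, 5, 9]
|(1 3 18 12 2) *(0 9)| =10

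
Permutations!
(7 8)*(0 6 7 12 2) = (0 6 7 8 12 2) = [6, 1, 0, 3, 4, 5, 7, 8, 12, 9, 10, 11, 2]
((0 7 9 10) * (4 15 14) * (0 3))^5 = ((0 7 9 10 3)(4 15 14))^5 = (4 14 15)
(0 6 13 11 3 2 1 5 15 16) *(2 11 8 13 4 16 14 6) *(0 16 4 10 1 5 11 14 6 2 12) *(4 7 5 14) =(16)(0 12)(1 11 3 4 7 5 15 6 10)(2 14)(8 13) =[12, 11, 14, 4, 7, 15, 10, 5, 13, 9, 1, 3, 0, 8, 2, 6, 16]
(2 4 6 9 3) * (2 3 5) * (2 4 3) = (2 3)(4 6 9 5) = [0, 1, 3, 2, 6, 4, 9, 7, 8, 5]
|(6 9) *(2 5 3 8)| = 4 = |(2 5 3 8)(6 9)|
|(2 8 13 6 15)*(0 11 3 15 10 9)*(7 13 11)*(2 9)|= 11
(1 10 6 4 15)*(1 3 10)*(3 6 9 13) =(3 10 9 13)(4 15 6) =[0, 1, 2, 10, 15, 5, 4, 7, 8, 13, 9, 11, 12, 3, 14, 6]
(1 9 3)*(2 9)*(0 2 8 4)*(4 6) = (0 2 9 3 1 8 6 4) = [2, 8, 9, 1, 0, 5, 4, 7, 6, 3]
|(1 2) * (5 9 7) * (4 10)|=6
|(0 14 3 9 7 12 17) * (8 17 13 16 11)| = |(0 14 3 9 7 12 13 16 11 8 17)| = 11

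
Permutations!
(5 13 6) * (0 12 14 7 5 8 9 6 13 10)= (0 12 14 7 5 10)(6 8 9)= [12, 1, 2, 3, 4, 10, 8, 5, 9, 6, 0, 11, 14, 13, 7]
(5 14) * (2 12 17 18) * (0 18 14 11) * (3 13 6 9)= (0 18 2 12 17 14 5 11)(3 13 6 9)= [18, 1, 12, 13, 4, 11, 9, 7, 8, 3, 10, 0, 17, 6, 5, 15, 16, 14, 2]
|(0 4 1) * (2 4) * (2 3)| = 5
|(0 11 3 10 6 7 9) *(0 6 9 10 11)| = 4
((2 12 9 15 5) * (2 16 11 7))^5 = (2 16 9 7 5 12 11 15)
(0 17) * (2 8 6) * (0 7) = (0 17 7)(2 8 6) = [17, 1, 8, 3, 4, 5, 2, 0, 6, 9, 10, 11, 12, 13, 14, 15, 16, 7]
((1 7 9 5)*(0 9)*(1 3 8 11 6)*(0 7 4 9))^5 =((1 4 9 5 3 8 11 6))^5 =(1 8 9 6 3 4 11 5)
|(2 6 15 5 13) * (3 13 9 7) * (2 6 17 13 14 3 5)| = |(2 17 13 6 15)(3 14)(5 9 7)| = 30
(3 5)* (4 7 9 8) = [0, 1, 2, 5, 7, 3, 6, 9, 4, 8] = (3 5)(4 7 9 8)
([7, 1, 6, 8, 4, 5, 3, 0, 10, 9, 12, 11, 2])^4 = (2 10 3)(6 12 8)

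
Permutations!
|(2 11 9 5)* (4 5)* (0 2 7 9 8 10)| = 20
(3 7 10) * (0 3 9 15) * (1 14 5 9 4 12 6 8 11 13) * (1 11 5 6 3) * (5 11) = (0 1 14 6 8 11 13 5 9 15)(3 7 10 4 12) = [1, 14, 2, 7, 12, 9, 8, 10, 11, 15, 4, 13, 3, 5, 6, 0]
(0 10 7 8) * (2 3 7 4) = (0 10 4 2 3 7 8) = [10, 1, 3, 7, 2, 5, 6, 8, 0, 9, 4]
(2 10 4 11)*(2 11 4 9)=[0, 1, 10, 3, 4, 5, 6, 7, 8, 2, 9, 11]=(11)(2 10 9)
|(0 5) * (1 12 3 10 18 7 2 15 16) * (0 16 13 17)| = 13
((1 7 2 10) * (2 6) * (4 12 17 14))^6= ((1 7 6 2 10)(4 12 17 14))^6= (1 7 6 2 10)(4 17)(12 14)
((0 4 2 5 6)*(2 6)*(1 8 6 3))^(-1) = (0 6 8 1 3 4)(2 5)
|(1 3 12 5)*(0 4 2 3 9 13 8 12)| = 12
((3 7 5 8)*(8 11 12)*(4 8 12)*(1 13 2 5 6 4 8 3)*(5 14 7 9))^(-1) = (1 8 11 5 9 3 4 6 7 14 2 13)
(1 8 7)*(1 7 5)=(1 8 5)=[0, 8, 2, 3, 4, 1, 6, 7, 5]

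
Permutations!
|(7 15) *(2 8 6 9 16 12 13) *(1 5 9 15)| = |(1 5 9 16 12 13 2 8 6 15 7)| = 11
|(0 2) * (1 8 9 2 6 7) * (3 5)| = 14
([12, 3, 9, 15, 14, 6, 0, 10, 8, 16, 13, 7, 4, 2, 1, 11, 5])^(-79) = [12, 3, 9, 15, 14, 6, 0, 10, 8, 16, 13, 7, 4, 2, 1, 11, 5]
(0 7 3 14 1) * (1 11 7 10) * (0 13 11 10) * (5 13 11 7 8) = (1 11 8 5 13 7 3 14 10) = [0, 11, 2, 14, 4, 13, 6, 3, 5, 9, 1, 8, 12, 7, 10]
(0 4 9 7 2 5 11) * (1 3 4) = [1, 3, 5, 4, 9, 11, 6, 2, 8, 7, 10, 0] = (0 1 3 4 9 7 2 5 11)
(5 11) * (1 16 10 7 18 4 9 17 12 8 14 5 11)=[0, 16, 2, 3, 9, 1, 6, 18, 14, 17, 7, 11, 8, 13, 5, 15, 10, 12, 4]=(1 16 10 7 18 4 9 17 12 8 14 5)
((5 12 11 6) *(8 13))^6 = ((5 12 11 6)(8 13))^6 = (13)(5 11)(6 12)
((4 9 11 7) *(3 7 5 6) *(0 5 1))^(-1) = (0 1 11 9 4 7 3 6 5)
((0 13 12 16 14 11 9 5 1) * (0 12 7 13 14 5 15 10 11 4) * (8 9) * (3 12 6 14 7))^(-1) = (0 4 14 6 1 5 16 12 3 13 7)(8 11 10 15 9)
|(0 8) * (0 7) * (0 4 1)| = 5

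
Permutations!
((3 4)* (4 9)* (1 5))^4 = (3 9 4) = ((1 5)(3 9 4))^4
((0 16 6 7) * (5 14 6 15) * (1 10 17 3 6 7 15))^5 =((0 16 1 10 17 3 6 15 5 14 7))^5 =(0 3 7 17 14 10 5 1 15 16 6)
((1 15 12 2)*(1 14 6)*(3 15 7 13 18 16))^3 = (1 18 15 14 7 16 12 6 13 3 2) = ((1 7 13 18 16 3 15 12 2 14 6))^3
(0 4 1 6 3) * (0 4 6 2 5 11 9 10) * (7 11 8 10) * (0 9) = (0 6 3 4 1 2 5 8 10 9 7 11) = [6, 2, 5, 4, 1, 8, 3, 11, 10, 7, 9, 0]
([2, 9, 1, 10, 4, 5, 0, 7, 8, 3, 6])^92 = [2, 9, 1, 10, 4, 5, 0, 7, 8, 3, 6]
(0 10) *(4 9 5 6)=[10, 1, 2, 3, 9, 6, 4, 7, 8, 5, 0]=(0 10)(4 9 5 6)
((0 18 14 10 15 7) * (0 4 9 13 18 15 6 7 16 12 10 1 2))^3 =((0 15 16 12 10 6 7 4 9 13 18 14 1 2))^3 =(0 12 7 13 1 15 10 4 18 2 16 6 9 14)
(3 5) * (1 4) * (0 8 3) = [8, 4, 2, 5, 1, 0, 6, 7, 3] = (0 8 3 5)(1 4)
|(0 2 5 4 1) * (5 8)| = |(0 2 8 5 4 1)| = 6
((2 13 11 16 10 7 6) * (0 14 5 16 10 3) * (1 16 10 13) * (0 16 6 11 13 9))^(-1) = (0 9 11 7 10 5 14)(1 2 6)(3 16)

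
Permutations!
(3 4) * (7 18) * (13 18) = (3 4)(7 13 18) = [0, 1, 2, 4, 3, 5, 6, 13, 8, 9, 10, 11, 12, 18, 14, 15, 16, 17, 7]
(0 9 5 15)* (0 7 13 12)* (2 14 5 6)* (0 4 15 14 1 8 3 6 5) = [9, 8, 1, 6, 15, 14, 2, 13, 3, 5, 10, 11, 4, 12, 0, 7] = (0 9 5 14)(1 8 3 6 2)(4 15 7 13 12)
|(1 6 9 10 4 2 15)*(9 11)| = 8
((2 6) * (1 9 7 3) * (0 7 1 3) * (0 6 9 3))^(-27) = (0 7 6 2 9 1 3) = ((0 7 6 2 9 1 3))^(-27)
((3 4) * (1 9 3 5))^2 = ((1 9 3 4 5))^2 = (1 3 5 9 4)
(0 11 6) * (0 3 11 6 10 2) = [6, 1, 0, 11, 4, 5, 3, 7, 8, 9, 2, 10] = (0 6 3 11 10 2)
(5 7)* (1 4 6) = (1 4 6)(5 7) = [0, 4, 2, 3, 6, 7, 1, 5]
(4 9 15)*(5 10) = (4 9 15)(5 10) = [0, 1, 2, 3, 9, 10, 6, 7, 8, 15, 5, 11, 12, 13, 14, 4]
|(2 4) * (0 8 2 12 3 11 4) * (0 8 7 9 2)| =20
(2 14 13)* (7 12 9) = (2 14 13)(7 12 9) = [0, 1, 14, 3, 4, 5, 6, 12, 8, 7, 10, 11, 9, 2, 13]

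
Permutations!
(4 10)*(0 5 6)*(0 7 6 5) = [0, 1, 2, 3, 10, 5, 7, 6, 8, 9, 4] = (4 10)(6 7)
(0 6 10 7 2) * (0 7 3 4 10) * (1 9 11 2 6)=(0 1 9 11 2 7 6)(3 4 10)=[1, 9, 7, 4, 10, 5, 0, 6, 8, 11, 3, 2]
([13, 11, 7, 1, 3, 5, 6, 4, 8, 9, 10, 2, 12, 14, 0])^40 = (0 13 14)(1 4 2)(3 7 11)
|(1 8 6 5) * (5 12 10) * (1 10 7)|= |(1 8 6 12 7)(5 10)|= 10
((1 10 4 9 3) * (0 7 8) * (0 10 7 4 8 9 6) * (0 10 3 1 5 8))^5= (0 4 6 10)(1 9 7)(3 8 5)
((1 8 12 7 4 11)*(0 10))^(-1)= ((0 10)(1 8 12 7 4 11))^(-1)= (0 10)(1 11 4 7 12 8)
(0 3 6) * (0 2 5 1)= (0 3 6 2 5 1)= [3, 0, 5, 6, 4, 1, 2]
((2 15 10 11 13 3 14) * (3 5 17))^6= (2 17 11)(3 13 15)(5 10 14)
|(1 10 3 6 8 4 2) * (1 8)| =12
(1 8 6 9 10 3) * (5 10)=[0, 8, 2, 1, 4, 10, 9, 7, 6, 5, 3]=(1 8 6 9 5 10 3)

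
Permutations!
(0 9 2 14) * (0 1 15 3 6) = (0 9 2 14 1 15 3 6) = [9, 15, 14, 6, 4, 5, 0, 7, 8, 2, 10, 11, 12, 13, 1, 3]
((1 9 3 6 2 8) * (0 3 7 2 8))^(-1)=((0 3 6 8 1 9 7 2))^(-1)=(0 2 7 9 1 8 6 3)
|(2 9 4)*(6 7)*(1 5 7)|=|(1 5 7 6)(2 9 4)|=12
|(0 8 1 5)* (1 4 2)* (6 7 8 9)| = |(0 9 6 7 8 4 2 1 5)| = 9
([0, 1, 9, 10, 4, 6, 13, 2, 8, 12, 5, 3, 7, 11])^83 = (2 7 12 9)(3 11 13 6 5 10)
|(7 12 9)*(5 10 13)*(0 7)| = 12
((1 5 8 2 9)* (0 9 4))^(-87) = ((0 9 1 5 8 2 4))^(-87) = (0 8 9 2 1 4 5)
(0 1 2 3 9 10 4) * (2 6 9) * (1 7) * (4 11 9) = (0 7 1 6 4)(2 3)(9 10 11) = [7, 6, 3, 2, 0, 5, 4, 1, 8, 10, 11, 9]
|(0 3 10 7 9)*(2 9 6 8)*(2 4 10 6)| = |(0 3 6 8 4 10 7 2 9)| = 9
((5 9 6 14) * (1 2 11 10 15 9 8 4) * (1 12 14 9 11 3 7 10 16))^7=(1 16 11 15 10 7 3 2)(4 14 8 12 5)(6 9)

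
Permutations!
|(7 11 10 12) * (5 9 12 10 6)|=6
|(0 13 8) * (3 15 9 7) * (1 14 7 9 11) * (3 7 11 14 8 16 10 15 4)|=|(0 13 16 10 15 14 11 1 8)(3 4)|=18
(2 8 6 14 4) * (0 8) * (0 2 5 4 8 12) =(0 12)(4 5)(6 14 8) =[12, 1, 2, 3, 5, 4, 14, 7, 6, 9, 10, 11, 0, 13, 8]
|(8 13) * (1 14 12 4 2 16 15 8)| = |(1 14 12 4 2 16 15 8 13)| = 9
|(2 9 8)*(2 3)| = |(2 9 8 3)| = 4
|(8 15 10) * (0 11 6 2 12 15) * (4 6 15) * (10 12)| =|(0 11 15 12 4 6 2 10 8)| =9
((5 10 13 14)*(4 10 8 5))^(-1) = (4 14 13 10)(5 8)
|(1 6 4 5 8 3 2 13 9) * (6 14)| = 10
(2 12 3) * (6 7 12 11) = (2 11 6 7 12 3) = [0, 1, 11, 2, 4, 5, 7, 12, 8, 9, 10, 6, 3]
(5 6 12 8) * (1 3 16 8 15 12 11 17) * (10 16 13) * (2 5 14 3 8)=(1 8 14 3 13 10 16 2 5 6 11 17)(12 15)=[0, 8, 5, 13, 4, 6, 11, 7, 14, 9, 16, 17, 15, 10, 3, 12, 2, 1]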